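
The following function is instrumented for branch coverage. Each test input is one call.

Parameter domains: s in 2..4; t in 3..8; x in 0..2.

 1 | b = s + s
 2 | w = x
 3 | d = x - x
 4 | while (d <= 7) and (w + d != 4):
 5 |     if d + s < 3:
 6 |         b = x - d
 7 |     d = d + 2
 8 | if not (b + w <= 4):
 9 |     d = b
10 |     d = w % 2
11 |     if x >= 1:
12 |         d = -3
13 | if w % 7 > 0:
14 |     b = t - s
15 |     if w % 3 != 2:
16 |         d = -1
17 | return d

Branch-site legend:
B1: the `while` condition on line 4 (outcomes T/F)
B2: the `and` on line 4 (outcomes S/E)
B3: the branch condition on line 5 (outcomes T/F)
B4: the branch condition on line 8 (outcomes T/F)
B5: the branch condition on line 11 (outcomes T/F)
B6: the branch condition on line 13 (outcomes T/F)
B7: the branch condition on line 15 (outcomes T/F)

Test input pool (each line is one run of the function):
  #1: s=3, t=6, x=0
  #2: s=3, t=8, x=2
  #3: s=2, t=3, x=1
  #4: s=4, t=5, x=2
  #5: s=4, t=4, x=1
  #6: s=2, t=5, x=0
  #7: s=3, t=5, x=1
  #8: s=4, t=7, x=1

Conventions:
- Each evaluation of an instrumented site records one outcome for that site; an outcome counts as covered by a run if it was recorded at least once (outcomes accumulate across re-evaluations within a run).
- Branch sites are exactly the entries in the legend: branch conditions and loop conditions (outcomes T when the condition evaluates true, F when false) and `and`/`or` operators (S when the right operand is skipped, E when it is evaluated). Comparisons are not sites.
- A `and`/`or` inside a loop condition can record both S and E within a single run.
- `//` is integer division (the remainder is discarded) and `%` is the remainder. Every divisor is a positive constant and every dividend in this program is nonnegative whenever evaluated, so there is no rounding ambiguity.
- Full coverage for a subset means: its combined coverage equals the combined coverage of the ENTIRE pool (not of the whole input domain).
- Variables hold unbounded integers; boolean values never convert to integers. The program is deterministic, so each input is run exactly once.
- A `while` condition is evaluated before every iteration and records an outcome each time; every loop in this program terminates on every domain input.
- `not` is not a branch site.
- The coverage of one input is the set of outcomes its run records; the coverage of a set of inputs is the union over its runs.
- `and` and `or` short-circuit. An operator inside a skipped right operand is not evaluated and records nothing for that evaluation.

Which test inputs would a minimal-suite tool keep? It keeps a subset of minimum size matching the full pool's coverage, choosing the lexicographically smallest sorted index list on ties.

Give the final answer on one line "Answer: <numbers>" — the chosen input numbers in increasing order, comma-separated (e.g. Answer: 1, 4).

run #1 (s=3, t=6, x=0) runs B2->E, B1->T, B3->F, B2->E, B1->T, B3->F, B2->E, B1->F, B4->T, B5->F, B6->F; records B1=T, B1=F, B2=E, B3=F, B4=T, B5=F, B6=F
run #2 (s=3, t=8, x=2) runs B2->E, B1->T, B3->F, B2->E, B1->F, B4->T, B5->T, B6->T, B7->F; records B1=T, B1=F, B2=E, B3=F, B4=T, B5=T, B6=T, B7=F
run #3 (s=2, t=3, x=1) runs B2->E, B1->T, B3->T, B2->E, B1->T, B3->F, B2->E, B1->T, B3->F, B2->E, B1->T, B3->F, B2->S, B1->F, ...; records B1=T, B1=F, B2=S, B2=E, B3=T, B3=F, B4=F, B6=T, B7=T
run #4 (s=4, t=5, x=2) runs B2->E, B1->T, B3->F, B2->E, B1->F, B4->T, B5->T, B6->T, B7->F; records B1=T, B1=F, B2=E, B3=F, B4=T, B5=T, B6=T, B7=F
run #5 (s=4, t=4, x=1) runs B2->E, B1->T, B3->F, B2->E, B1->T, B3->F, B2->E, B1->T, B3->F, B2->E, B1->T, B3->F, B2->S, B1->F, ...; records B1=T, B1=F, B2=S, B2=E, B3=F, B4=T, B5=T, B6=T, B7=T
run #6 (s=2, t=5, x=0) runs B2->E, B1->T, B3->T, B2->E, B1->T, B3->F, B2->E, B1->F, B4->F, B6->F; records B1=T, B1=F, B2=E, B3=T, B3=F, B4=F, B6=F
run #7 (s=3, t=5, x=1) runs B2->E, B1->T, B3->F, B2->E, B1->T, B3->F, B2->E, B1->T, B3->F, B2->E, B1->T, B3->F, B2->S, B1->F, ...; records B1=T, B1=F, B2=S, B2=E, B3=F, B4=T, B5=T, B6=T, B7=T
run #8 (s=4, t=7, x=1) runs B2->E, B1->T, B3->F, B2->E, B1->T, B3->F, B2->E, B1->T, B3->F, B2->E, B1->T, B3->F, B2->S, B1->F, ...; records B1=T, B1=F, B2=S, B2=E, B3=F, B4=T, B5=T, B6=T, B7=T
the full pool covers 14 outcomes: B1=T, B1=F, B2=S, B2=E, B3=T, B3=F, B4=T, B4=F, B5=T, B5=F, B6=T, B6=F, B7=T, B7=F
every size-1 subset falls short of the 14 outcomes (best: 9/14)
every size-2 subset falls short of the 14 outcomes (best: 12/14)
inputs {1, 2, 3} (size 3) cover everything; no size-3 subset with a lexicographically smaller index list covers all 14

Answer: 1, 2, 3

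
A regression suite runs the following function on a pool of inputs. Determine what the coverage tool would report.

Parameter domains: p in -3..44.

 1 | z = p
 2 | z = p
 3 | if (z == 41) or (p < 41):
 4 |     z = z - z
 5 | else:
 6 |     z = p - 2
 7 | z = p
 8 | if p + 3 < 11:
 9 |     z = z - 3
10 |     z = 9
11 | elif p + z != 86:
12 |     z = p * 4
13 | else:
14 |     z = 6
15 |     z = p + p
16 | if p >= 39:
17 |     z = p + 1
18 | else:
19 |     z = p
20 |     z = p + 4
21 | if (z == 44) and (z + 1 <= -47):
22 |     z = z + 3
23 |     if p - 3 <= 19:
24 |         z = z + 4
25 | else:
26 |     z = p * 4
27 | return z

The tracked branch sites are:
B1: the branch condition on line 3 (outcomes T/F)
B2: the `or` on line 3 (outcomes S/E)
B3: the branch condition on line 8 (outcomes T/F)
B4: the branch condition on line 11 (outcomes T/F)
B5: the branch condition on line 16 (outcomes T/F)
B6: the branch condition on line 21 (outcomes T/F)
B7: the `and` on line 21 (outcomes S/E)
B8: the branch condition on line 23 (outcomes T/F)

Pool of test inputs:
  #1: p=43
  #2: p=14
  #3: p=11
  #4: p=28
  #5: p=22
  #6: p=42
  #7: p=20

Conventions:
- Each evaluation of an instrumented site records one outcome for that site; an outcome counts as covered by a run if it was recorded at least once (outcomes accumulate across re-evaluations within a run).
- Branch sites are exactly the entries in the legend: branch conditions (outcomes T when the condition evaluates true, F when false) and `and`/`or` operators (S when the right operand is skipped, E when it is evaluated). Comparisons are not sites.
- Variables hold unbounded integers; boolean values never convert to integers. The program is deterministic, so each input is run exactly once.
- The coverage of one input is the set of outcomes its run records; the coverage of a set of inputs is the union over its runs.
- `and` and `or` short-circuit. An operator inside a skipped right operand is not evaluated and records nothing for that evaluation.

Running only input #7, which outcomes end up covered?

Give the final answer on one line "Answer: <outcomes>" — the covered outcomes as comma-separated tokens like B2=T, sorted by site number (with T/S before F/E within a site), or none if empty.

Simulating input #7 (p=20) step by step:
  B2->E, B1->T, B3->F, B4->T, B5->F, B7->S, B6->F
collecting distinct outcomes: B1=T, B2=E, B3=F, B4=T, B5=F, B6=F, B7=S

Answer: B1=T, B2=E, B3=F, B4=T, B5=F, B6=F, B7=S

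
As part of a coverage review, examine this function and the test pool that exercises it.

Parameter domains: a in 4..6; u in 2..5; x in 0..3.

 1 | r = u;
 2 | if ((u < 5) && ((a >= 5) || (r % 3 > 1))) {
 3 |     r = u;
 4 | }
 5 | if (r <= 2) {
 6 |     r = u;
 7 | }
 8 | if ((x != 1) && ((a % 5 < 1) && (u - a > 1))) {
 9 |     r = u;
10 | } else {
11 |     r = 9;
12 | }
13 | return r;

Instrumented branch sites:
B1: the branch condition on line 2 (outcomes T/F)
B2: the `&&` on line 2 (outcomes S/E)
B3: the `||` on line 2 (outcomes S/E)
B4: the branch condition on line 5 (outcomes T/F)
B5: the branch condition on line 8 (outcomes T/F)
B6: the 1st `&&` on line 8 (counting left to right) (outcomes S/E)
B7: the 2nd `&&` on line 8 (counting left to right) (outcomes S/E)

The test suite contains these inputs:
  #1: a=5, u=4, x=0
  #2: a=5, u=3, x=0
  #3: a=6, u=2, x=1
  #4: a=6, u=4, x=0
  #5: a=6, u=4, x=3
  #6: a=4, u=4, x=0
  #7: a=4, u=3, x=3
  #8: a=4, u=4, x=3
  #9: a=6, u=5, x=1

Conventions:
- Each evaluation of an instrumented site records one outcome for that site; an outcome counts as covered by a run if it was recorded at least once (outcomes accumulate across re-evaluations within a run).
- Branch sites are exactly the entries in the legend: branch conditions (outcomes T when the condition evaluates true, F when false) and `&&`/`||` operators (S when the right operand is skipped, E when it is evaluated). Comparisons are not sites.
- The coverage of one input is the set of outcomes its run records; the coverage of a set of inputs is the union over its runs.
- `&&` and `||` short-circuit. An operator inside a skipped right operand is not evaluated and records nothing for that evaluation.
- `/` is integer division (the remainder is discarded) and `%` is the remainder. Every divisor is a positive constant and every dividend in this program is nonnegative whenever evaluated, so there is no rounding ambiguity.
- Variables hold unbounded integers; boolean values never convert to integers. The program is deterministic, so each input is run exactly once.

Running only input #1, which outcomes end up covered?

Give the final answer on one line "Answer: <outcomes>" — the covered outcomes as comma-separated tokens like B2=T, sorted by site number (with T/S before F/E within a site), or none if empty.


Tracing the run of input #1 (a=5, u=4, x=0):
  B2->E, B3->S, B1->T, B4->F, B6->E, B7->E, B5->F
as a set, this run covers: B1=T, B2=E, B3=S, B4=F, B5=F, B6=E, B7=E
Answer: B1=T, B2=E, B3=S, B4=F, B5=F, B6=E, B7=E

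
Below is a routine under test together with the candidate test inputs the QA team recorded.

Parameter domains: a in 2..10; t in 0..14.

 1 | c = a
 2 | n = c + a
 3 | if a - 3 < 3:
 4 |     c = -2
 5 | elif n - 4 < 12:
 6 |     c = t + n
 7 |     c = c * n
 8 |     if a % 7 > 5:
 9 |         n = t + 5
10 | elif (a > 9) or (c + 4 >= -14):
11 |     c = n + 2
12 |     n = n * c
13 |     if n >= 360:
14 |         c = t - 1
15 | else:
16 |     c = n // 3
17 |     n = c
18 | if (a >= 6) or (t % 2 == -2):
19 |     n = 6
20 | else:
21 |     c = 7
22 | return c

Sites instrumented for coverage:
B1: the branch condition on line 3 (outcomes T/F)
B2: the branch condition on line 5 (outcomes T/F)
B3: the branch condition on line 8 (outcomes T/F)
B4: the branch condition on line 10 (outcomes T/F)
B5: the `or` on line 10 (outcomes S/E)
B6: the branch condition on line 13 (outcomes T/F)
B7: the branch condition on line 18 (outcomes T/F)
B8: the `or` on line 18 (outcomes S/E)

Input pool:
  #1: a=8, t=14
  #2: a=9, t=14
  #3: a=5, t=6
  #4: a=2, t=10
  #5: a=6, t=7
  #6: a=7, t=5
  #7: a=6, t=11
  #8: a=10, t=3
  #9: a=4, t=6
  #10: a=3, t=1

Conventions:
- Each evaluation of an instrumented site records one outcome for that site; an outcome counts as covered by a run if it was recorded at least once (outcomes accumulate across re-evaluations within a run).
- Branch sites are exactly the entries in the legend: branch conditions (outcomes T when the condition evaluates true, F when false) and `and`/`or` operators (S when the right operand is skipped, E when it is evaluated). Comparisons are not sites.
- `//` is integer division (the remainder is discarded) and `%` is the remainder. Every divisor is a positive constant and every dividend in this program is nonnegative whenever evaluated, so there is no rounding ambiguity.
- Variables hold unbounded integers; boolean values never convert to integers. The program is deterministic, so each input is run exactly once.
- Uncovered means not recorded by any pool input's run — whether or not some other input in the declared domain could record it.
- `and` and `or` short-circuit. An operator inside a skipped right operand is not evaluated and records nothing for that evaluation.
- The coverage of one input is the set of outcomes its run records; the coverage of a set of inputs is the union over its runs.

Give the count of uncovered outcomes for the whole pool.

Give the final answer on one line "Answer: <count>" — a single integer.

input #1 (a=8, t=14): covers B1=F, B2=F, B4=T, B5=E, B6=F, B7=T, B8=S
input #2 (a=9, t=14): covers B1=F, B2=F, B4=T, B5=E, B6=T, B7=T, B8=S
input #3 (a=5, t=6): covers B1=T, B7=F, B8=E
input #4 (a=2, t=10): covers B1=T, B7=F, B8=E
input #5 (a=6, t=7): covers B1=F, B2=T, B3=T, B7=T, B8=S
input #6 (a=7, t=5): covers B1=F, B2=T, B3=F, B7=T, B8=S
input #7 (a=6, t=11): covers B1=F, B2=T, B3=T, B7=T, B8=S
input #8 (a=10, t=3): covers B1=F, B2=F, B4=T, B5=S, B6=T, B7=T, B8=S
input #9 (a=4, t=6): covers B1=T, B7=F, B8=E
input #10 (a=3, t=1): covers B1=T, B7=F, B8=E
union over the pool: B1=T, B1=F, B2=T, B2=F, B3=T, B3=F, B4=T, B5=S, B5=E, B6=T, B6=F, B7=T, B7=F, B8=S, B8=E
uncovered (1 of 16): B4=F

Answer: 1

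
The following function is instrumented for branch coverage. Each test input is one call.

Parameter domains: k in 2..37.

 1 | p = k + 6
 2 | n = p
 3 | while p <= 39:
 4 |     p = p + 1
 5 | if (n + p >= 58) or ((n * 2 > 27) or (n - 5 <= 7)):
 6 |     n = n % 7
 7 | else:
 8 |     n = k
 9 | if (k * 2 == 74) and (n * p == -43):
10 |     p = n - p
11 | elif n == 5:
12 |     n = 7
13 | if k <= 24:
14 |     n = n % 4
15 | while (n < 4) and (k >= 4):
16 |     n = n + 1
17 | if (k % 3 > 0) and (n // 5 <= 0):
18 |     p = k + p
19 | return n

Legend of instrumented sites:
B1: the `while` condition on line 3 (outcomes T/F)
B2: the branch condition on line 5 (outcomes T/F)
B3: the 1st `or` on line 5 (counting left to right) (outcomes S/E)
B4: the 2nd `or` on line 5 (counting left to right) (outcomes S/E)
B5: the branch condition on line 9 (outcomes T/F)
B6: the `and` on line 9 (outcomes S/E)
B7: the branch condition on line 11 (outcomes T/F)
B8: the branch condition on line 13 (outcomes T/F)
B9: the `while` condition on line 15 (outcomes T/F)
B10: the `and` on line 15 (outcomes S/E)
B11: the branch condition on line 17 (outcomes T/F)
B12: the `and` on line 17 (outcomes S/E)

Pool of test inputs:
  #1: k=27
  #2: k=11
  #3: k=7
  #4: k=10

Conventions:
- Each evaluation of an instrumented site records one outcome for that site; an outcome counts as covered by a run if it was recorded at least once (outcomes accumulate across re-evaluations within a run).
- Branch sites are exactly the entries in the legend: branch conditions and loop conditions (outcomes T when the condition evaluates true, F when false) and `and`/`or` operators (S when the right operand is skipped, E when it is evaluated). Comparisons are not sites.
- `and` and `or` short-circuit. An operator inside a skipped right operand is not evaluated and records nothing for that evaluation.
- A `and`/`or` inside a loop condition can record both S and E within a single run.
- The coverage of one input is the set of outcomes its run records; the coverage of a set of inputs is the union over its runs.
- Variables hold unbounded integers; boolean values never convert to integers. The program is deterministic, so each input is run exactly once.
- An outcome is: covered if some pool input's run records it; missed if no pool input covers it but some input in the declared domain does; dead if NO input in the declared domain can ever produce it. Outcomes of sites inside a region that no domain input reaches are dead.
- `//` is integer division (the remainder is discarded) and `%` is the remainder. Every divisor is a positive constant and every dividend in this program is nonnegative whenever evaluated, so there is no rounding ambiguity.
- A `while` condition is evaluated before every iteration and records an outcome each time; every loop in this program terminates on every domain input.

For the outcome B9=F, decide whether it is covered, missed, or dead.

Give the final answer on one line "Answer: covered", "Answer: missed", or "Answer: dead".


B9=F is recorded by pool input(s) 1, 2, 3, 4 -> covered
Answer: covered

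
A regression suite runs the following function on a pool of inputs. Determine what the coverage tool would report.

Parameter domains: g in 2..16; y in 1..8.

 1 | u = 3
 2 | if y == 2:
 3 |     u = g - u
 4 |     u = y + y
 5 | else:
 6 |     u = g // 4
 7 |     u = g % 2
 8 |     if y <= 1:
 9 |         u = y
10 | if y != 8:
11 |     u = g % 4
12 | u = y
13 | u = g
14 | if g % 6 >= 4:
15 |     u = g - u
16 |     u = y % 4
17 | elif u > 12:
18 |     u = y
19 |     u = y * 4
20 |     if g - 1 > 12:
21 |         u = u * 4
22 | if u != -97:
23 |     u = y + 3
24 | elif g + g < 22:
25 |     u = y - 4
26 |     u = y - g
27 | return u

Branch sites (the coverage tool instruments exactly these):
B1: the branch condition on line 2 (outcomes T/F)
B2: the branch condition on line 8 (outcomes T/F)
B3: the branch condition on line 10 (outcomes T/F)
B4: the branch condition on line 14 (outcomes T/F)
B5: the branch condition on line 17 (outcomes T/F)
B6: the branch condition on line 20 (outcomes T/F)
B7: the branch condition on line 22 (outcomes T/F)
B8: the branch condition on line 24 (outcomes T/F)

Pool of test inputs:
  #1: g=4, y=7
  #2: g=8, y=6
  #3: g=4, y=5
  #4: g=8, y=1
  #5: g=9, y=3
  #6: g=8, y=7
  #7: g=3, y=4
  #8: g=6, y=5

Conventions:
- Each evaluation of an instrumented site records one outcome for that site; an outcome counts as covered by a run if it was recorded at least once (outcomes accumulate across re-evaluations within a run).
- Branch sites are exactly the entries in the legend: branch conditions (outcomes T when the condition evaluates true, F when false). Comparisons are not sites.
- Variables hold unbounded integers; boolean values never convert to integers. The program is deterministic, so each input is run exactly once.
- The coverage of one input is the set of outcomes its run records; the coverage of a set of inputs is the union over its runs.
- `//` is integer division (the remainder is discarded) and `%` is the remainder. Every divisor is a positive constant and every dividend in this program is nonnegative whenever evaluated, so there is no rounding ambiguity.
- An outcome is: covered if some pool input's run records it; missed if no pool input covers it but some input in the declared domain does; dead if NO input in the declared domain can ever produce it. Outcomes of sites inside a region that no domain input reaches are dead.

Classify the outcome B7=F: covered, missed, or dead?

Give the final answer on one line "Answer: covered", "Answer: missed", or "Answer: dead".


no pool input records B7=F
checking all 120 inputs in the declared domain: B7=F is never recorded -> dead
Answer: dead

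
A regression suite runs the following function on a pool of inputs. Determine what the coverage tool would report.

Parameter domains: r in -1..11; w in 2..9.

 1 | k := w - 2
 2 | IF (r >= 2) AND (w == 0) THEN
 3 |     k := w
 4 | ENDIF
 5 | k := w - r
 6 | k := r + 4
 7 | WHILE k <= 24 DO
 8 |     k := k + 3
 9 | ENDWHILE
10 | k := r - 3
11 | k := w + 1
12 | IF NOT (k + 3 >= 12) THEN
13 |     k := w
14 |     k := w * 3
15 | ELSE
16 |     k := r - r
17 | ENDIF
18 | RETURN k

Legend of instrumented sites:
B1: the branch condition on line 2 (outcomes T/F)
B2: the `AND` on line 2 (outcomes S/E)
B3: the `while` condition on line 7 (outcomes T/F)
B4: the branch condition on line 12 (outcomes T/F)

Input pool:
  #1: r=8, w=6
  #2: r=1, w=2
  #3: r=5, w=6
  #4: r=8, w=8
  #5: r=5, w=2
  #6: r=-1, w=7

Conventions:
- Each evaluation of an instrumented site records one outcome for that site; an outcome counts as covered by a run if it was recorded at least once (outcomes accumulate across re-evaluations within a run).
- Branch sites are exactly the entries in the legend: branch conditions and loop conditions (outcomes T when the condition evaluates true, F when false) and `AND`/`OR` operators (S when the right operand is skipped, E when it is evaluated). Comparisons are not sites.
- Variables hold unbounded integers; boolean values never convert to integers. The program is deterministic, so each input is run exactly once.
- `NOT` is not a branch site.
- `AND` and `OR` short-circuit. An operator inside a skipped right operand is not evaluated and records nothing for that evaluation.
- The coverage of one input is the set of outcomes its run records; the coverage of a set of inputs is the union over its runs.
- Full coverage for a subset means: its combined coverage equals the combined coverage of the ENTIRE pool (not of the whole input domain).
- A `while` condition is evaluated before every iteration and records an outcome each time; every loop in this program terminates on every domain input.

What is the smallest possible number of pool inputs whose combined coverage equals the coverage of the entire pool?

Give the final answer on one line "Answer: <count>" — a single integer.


run #1 (r=8, w=6) runs B2->E, B1->F, B3->T, B3->T, B3->T, B3->T, B3->T, B3->F, B4->T; records B1=F, B2=E, B3=T, B3=F, B4=T
run #2 (r=1, w=2) runs B2->S, B1->F, B3->T, B3->T, B3->T, B3->T, B3->T, B3->T, B3->T, B3->F, B4->T; records B1=F, B2=S, B3=T, B3=F, B4=T
run #3 (r=5, w=6) runs B2->E, B1->F, B3->T, B3->T, B3->T, B3->T, B3->T, B3->T, B3->F, B4->T; records B1=F, B2=E, B3=T, B3=F, B4=T
run #4 (r=8, w=8) runs B2->E, B1->F, B3->T, B3->T, B3->T, B3->T, B3->T, B3->F, B4->F; records B1=F, B2=E, B3=T, B3=F, B4=F
run #5 (r=5, w=2) runs B2->E, B1->F, B3->T, B3->T, B3->T, B3->T, B3->T, B3->T, B3->F, B4->T; records B1=F, B2=E, B3=T, B3=F, B4=T
run #6 (r=-1, w=7) runs B2->S, B1->F, B3->T, B3->T, B3->T, B3->T, B3->T, B3->T, B3->T, B3->T, B3->F, B4->T; records B1=F, B2=S, B3=T, B3=F, B4=T
union over all inputs: B1=F, B2=S, B2=E, B3=T, B3=F, B4=T, B4=F (7 outcomes)
every size-1 subset falls short of the 7 outcomes (best: 5/7)
size 2: inputs {2, 4} cover all 7 outcomes, and no lexicographically smaller subset of this size does
Answer: 2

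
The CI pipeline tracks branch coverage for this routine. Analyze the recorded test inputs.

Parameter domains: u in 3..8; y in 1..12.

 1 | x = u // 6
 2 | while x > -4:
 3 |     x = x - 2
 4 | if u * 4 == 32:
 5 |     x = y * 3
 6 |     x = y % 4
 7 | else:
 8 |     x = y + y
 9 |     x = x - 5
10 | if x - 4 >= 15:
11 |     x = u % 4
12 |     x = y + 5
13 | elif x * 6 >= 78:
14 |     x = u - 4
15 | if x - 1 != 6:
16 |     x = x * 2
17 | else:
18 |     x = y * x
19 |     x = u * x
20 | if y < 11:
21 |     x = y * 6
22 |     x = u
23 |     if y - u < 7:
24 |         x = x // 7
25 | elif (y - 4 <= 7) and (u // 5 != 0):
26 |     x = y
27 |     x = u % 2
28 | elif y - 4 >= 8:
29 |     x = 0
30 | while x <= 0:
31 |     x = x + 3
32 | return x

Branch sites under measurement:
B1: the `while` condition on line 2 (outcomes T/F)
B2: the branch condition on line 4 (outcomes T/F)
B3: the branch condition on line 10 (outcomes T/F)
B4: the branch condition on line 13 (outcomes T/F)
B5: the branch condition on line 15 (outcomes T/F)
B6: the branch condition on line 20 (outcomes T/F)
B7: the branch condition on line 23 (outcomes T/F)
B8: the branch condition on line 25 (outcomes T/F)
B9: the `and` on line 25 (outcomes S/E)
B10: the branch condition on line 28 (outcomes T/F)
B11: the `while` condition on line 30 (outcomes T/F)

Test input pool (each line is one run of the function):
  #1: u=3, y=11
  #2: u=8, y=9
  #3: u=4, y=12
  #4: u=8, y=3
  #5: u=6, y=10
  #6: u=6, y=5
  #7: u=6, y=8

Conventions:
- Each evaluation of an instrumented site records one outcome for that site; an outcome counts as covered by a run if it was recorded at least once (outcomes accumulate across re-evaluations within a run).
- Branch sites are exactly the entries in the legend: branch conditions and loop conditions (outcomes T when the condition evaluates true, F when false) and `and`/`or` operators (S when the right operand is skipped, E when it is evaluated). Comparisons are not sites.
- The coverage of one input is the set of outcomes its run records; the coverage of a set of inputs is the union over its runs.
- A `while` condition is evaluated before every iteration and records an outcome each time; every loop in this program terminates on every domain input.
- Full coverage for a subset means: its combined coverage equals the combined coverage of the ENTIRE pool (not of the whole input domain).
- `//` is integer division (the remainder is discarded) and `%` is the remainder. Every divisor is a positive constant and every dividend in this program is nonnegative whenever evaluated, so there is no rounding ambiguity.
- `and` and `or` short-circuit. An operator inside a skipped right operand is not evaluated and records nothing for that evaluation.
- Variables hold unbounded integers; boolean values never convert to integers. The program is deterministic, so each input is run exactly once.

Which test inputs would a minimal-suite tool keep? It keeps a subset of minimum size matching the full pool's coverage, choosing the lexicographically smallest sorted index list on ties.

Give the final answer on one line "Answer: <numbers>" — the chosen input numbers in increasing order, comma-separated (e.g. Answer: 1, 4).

input #1, u=3, y=11: events B1->T, B1->T, B1->F, B2->F, B3->F, B4->T, B5->T, B6->F, B9->E, B8->F, B10->F, B11->T, B11->F; outcomes B1=T, B1=F, B2=F, B3=F, B4=T, B5=T, B6=F, B8=F, B9=E, B10=F, B11=T, B11=F
input #2, u=8, y=9: events B1->T, B1->T, B1->T, B1->F, B2->T, B3->F, B4->F, B5->T, B6->T, B7->T, B11->F; outcomes B1=T, B1=F, B2=T, B3=F, B4=F, B5=T, B6=T, B7=T, B11=F
input #3, u=4, y=12: events B1->T, B1->T, B1->F, B2->F, B3->T, B5->T, B6->F, B9->S, B8->F, B10->T, B11->T, B11->F; outcomes B1=T, B1=F, B2=F, B3=T, B5=T, B6=F, B8=F, B9=S, B10=T, B11=T, B11=F
input #4, u=8, y=3: events B1->T, B1->T, B1->T, B1->F, B2->T, B3->F, B4->F, B5->T, B6->T, B7->T, B11->F; outcomes B1=T, B1=F, B2=T, B3=F, B4=F, B5=T, B6=T, B7=T, B11=F
input #5, u=6, y=10: events B1->T, B1->T, B1->T, B1->F, B2->F, B3->F, B4->T, B5->T, B6->T, B7->T, B11->T, B11->F; outcomes B1=T, B1=F, B2=F, B3=F, B4=T, B5=T, B6=T, B7=T, B11=T, B11=F
input #6, u=6, y=5: events B1->T, B1->T, B1->T, B1->F, B2->F, B3->F, B4->F, B5->T, B6->T, B7->T, B11->T, B11->F; outcomes B1=T, B1=F, B2=F, B3=F, B4=F, B5=T, B6=T, B7=T, B11=T, B11=F
input #7, u=6, y=8: events B1->T, B1->T, B1->T, B1->F, B2->F, B3->F, B4->F, B5->T, B6->T, B7->T, B11->T, B11->F; outcomes B1=T, B1=F, B2=F, B3=F, B4=F, B5=T, B6=T, B7=T, B11=T, B11=F
the full pool covers 19 outcomes: B1=T, B1=F, B2=T, B2=F, B3=T, B3=F, B4=T, B4=F, B5=T, B6=T, B6=F, B7=T, B8=F, B9=S, B9=E, B10=T, B10=F, B11=T, B11=F
checked all size-1 subsets: none covers 19 outcomes (max 12/19)
checked all size-2 subsets: none covers 19 outcomes (max 16/19)
the canonical winner is {1, 2, 3}: size 3, full 19-outcome coverage, earliest index list among size-3 covers

Answer: 1, 2, 3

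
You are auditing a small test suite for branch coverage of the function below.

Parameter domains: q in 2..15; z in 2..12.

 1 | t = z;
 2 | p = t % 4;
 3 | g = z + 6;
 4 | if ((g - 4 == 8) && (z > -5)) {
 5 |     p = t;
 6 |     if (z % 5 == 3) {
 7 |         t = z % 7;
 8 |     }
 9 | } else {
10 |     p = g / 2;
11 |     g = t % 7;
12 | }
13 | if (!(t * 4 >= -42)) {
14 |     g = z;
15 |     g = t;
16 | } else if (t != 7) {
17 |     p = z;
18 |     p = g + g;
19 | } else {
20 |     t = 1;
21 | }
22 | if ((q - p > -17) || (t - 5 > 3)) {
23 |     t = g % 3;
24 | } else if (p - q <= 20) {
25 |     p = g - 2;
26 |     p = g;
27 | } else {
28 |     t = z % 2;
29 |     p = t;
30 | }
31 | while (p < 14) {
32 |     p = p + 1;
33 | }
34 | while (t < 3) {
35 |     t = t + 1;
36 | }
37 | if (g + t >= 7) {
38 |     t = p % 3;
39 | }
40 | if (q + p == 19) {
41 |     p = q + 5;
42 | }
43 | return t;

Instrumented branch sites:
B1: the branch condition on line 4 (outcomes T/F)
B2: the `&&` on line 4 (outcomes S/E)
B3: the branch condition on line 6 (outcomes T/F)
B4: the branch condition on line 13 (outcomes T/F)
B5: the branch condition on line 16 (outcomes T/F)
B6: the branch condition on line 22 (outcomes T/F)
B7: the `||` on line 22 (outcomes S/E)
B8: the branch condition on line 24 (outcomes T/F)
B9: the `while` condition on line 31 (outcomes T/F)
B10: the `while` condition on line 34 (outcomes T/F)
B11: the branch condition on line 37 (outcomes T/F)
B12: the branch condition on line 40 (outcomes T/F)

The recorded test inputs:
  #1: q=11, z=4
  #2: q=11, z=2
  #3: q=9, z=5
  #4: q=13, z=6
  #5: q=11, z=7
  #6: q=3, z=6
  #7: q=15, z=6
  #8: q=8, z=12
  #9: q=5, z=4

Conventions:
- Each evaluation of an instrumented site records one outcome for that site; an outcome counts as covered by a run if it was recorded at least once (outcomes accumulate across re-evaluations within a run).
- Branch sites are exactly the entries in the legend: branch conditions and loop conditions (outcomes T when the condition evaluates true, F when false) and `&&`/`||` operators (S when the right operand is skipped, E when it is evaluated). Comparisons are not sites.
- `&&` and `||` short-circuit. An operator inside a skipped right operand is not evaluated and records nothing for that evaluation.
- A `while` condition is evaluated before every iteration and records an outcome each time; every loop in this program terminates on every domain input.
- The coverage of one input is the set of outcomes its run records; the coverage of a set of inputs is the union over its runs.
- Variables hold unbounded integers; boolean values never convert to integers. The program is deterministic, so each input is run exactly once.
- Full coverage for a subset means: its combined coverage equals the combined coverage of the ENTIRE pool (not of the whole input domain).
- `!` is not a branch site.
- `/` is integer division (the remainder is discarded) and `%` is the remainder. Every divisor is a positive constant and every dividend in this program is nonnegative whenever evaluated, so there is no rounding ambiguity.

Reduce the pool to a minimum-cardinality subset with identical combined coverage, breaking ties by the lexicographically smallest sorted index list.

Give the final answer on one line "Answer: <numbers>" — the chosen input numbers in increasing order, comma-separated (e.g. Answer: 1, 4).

test 1 (q=11, z=4) fires B2->S, B1->F, B4->F, B5->T, B7->S, B6->T, B9->T, B9->T, B9->T, B9->T, B9->T, B9->T, B9->F, B10->T, ...; hits B1=F, B2=S, B4=F, B5=T, B6=T, B7=S, B9=T, B9=F, B10=T, B10=F, B11=T, B12=F
test 2 (q=11, z=2) fires B2->S, B1->F, B4->F, B5->T, B7->S, B6->T, B9->T, B9->T, B9->T, B9->T, B9->T, B9->T, B9->T, B9->T, ...; hits B1=F, B2=S, B4=F, B5=T, B6=T, B7=S, B9=T, B9=F, B10=T, B10=F, B11=F, B12=F
test 3 (q=9, z=5) fires B2->S, B1->F, B4->F, B5->T, B7->S, B6->T, B9->T, B9->T, B9->T, B9->T, B9->F, B10->T, B10->F, B11->T, ...; hits B1=F, B2=S, B4=F, B5=T, B6=T, B7=S, B9=T, B9=F, B10=T, B10=F, B11=T, B12=F
test 4 (q=13, z=6) fires B2->E, B1->T, B3->F, B4->F, B5->T, B7->S, B6->T, B9->F, B10->T, B10->T, B10->T, B10->F, B11->T, B12->F; hits B1=T, B2=E, B3=F, B4=F, B5=T, B6=T, B7=S, B9=F, B10=T, B10=F, B11=T, B12=F
test 5 (q=11, z=7) fires B2->S, B1->F, B4->F, B5->F, B7->S, B6->T, B9->T, B9->T, B9->T, B9->T, B9->T, B9->T, B9->T, B9->T, ...; hits B1=F, B2=S, B4=F, B5=F, B6=T, B7=S, B9=T, B9=F, B10=T, B10=F, B11=F, B12=F
test 6 (q=3, z=6) fires B2->E, B1->T, B3->F, B4->F, B5->T, B7->E, B6->F, B8->F, B9->T, B9->T, B9->T, B9->T, B9->T, B9->T, ...; hits B1=T, B2=E, B3=F, B4=F, B5=T, B6=F, B7=E, B8=F, B9=T, B9=F, B10=T, B10=F, B11=T, B12=F
test 7 (q=15, z=6) fires B2->E, B1->T, B3->F, B4->F, B5->T, B7->S, B6->T, B9->F, B10->T, B10->T, B10->T, B10->F, B11->T, B12->F; hits B1=T, B2=E, B3=F, B4=F, B5=T, B6=T, B7=S, B9=F, B10=T, B10=F, B11=T, B12=F
test 8 (q=8, z=12) fires B2->S, B1->F, B4->F, B5->T, B7->S, B6->T, B9->T, B9->T, B9->T, B9->T, B9->F, B10->T, B10->F, B11->T, ...; hits B1=F, B2=S, B4=F, B5=T, B6=T, B7=S, B9=T, B9=F, B10=T, B10=F, B11=T, B12=F
test 9 (q=5, z=4) fires B2->S, B1->F, B4->F, B5->T, B7->S, B6->T, B9->T, B9->T, B9->T, B9->T, B9->T, B9->T, B9->F, B10->T, ...; hits B1=F, B2=S, B4=F, B5=T, B6=T, B7=S, B9=T, B9=F, B10=T, B10=F, B11=T, B12=T
together the pool reaches 21 outcomes: B1=T, B1=F, B2=S, B2=E, B3=F, B4=F, B5=T, B5=F, B6=T, B6=F, B7=S, B7=E, B8=F, B9=T, B9=F, B10=T, B10=F, B11=T, B11=F, B12=T, B12=F
every size-1 subset falls short of the 21 outcomes (best: 14/21)
every size-2 subset falls short of the 21 outcomes (best: 20/21)
the canonical winner is {5, 6, 9}: size 3, full 21-outcome coverage, earliest index list among size-3 covers

Answer: 5, 6, 9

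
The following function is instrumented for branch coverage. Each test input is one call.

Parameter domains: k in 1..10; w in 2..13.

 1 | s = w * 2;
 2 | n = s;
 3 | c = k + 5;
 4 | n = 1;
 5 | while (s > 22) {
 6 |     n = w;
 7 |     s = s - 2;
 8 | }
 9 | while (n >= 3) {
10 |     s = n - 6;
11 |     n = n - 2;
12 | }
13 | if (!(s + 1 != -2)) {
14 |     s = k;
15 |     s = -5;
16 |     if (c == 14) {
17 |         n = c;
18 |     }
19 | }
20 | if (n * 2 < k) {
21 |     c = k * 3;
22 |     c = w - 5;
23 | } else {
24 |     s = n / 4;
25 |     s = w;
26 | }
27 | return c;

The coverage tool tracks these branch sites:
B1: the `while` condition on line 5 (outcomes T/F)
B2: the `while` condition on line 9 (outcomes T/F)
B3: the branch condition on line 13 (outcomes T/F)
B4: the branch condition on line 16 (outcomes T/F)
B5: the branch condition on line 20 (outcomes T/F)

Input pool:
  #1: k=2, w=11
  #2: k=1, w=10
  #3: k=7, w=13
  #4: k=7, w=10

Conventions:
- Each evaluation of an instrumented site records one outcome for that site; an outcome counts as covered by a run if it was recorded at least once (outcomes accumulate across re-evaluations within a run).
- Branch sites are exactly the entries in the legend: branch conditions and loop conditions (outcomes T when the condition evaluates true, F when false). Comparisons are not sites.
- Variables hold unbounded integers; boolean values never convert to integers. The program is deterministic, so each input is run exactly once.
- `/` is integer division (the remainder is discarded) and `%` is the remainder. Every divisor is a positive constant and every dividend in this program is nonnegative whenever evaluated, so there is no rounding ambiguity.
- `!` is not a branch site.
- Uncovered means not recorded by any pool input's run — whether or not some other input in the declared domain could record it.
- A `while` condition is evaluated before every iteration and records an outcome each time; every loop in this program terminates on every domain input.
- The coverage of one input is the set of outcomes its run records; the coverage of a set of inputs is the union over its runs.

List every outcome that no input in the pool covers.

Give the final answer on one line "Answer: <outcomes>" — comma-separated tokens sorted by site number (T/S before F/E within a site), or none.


#1 (k=2, w=11) -> B1->F, B2->F, B3->F, B5->F; covered: B1=F, B2=F, B3=F, B5=F
#2 (k=1, w=10) -> B1->F, B2->F, B3->F, B5->F; covered: B1=F, B2=F, B3=F, B5=F
#3 (k=7, w=13) -> B1->T, B1->T, B1->F, B2->T, B2->T, B2->T, B2->T, B2->T, B2->T, B2->F, B3->T, B4->F, B5->T; covered: B1=T, B1=F, B2=T, B2=F, B3=T, B4=F, B5=T
#4 (k=7, w=10) -> B1->F, B2->F, B3->F, B5->T; covered: B1=F, B2=F, B3=F, B5=T
union over the pool: B1=T, B1=F, B2=T, B2=F, B3=T, B3=F, B4=F, B5=T, B5=F
uncovered (1 of 10): B4=T
Answer: B4=T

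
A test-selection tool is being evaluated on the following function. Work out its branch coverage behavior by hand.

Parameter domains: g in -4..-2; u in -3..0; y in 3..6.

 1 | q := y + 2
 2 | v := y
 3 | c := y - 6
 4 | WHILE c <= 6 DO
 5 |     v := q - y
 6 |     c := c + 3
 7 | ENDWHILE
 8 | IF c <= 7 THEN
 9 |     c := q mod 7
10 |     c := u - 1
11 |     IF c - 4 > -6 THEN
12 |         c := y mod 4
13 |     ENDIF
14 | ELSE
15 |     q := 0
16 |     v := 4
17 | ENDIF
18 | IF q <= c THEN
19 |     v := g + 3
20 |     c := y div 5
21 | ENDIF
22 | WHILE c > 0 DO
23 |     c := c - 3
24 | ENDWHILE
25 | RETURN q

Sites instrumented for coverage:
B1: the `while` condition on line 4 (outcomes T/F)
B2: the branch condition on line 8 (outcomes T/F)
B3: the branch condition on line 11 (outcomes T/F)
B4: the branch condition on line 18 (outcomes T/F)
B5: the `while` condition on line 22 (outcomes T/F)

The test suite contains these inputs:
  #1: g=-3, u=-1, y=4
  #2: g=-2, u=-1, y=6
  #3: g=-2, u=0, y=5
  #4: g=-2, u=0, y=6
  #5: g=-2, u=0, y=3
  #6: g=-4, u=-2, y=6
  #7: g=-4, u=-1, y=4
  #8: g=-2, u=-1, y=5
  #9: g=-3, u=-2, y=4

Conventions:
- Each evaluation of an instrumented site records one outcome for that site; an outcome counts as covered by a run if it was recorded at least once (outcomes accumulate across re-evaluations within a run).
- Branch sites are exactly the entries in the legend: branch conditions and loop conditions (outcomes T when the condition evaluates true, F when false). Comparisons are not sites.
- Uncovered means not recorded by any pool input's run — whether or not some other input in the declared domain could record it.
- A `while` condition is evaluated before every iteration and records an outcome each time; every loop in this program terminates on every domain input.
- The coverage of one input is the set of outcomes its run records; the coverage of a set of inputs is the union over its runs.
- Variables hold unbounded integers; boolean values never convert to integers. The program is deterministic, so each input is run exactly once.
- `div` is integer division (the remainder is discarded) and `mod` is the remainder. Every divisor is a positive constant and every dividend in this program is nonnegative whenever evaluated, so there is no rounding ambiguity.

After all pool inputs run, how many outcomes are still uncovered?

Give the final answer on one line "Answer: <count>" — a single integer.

input #1 (g=-3, u=-1, y=4): events B1->T, B1->T, B1->T, B1->F, B2->T, B3->F, B4->F, B5->F; covers B1=T, B1=F, B2=T, B3=F, B4=F, B5=F
input #2 (g=-2, u=-1, y=6): events B1->T, B1->T, B1->T, B1->F, B2->F, B4->T, B5->T, B5->F; covers B1=T, B1=F, B2=F, B4=T, B5=T, B5=F
input #3 (g=-2, u=0, y=5): events B1->T, B1->T, B1->T, B1->F, B2->F, B4->T, B5->T, B5->F; covers B1=T, B1=F, B2=F, B4=T, B5=T, B5=F
input #4 (g=-2, u=0, y=6): events B1->T, B1->T, B1->T, B1->F, B2->F, B4->T, B5->T, B5->F; covers B1=T, B1=F, B2=F, B4=T, B5=T, B5=F
input #5 (g=-2, u=0, y=3): events B1->T, B1->T, B1->T, B1->T, B1->F, B2->F, B4->T, B5->F; covers B1=T, B1=F, B2=F, B4=T, B5=F
input #6 (g=-4, u=-2, y=6): events B1->T, B1->T, B1->T, B1->F, B2->F, B4->T, B5->T, B5->F; covers B1=T, B1=F, B2=F, B4=T, B5=T, B5=F
input #7 (g=-4, u=-1, y=4): events B1->T, B1->T, B1->T, B1->F, B2->T, B3->F, B4->F, B5->F; covers B1=T, B1=F, B2=T, B3=F, B4=F, B5=F
input #8 (g=-2, u=-1, y=5): events B1->T, B1->T, B1->T, B1->F, B2->F, B4->T, B5->T, B5->F; covers B1=T, B1=F, B2=F, B4=T, B5=T, B5=F
input #9 (g=-3, u=-2, y=4): events B1->T, B1->T, B1->T, B1->F, B2->T, B3->F, B4->F, B5->F; covers B1=T, B1=F, B2=T, B3=F, B4=F, B5=F
union over the pool: B1=T, B1=F, B2=T, B2=F, B3=F, B4=T, B4=F, B5=T, B5=F
uncovered (1 of 10): B3=T

Answer: 1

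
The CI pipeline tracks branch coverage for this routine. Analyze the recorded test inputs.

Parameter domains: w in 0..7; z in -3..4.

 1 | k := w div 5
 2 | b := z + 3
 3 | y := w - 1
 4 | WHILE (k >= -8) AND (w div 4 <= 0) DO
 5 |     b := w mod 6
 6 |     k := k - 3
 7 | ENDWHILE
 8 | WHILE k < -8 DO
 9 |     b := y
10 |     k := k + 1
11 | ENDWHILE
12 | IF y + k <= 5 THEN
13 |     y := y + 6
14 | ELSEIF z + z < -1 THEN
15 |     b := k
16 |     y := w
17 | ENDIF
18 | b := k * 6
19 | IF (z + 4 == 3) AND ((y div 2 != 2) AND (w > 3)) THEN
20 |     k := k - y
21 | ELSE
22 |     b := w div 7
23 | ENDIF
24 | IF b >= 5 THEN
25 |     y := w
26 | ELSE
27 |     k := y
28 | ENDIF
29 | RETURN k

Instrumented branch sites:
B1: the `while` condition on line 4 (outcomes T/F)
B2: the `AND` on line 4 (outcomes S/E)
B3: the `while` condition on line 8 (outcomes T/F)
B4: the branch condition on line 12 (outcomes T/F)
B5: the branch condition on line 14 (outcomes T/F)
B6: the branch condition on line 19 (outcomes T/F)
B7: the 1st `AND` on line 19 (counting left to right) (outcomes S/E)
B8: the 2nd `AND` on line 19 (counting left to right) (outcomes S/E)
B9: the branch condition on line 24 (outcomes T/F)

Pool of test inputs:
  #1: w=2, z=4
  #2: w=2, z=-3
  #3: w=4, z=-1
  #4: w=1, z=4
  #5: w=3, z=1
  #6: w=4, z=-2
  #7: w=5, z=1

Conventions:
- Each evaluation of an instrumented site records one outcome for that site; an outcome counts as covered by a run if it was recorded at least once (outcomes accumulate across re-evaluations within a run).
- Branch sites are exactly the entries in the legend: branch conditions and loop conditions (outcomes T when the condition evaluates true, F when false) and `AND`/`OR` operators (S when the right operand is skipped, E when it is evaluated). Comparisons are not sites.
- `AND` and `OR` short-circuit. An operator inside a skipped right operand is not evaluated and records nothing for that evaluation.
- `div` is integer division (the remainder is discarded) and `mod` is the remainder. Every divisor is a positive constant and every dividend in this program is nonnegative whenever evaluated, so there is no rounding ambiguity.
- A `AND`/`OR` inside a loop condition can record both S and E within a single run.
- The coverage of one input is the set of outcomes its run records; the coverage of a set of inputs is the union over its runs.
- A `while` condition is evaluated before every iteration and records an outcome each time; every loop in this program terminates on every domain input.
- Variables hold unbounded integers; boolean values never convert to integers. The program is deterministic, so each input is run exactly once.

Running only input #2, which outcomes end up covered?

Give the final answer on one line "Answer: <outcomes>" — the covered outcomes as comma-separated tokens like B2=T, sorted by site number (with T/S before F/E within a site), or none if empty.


Simulating input #2 (w=2, z=-3) step by step:
  B2->E, B1->T, B2->E, B1->T, B2->E, B1->T, B2->S, B1->F, B3->T, B3->F
  B4->T, B7->S, B6->F, B9->F
distinct outcomes covered: B1=T, B1=F, B2=S, B2=E, B3=T, B3=F, B4=T, B6=F, B7=S, B9=F
Answer: B1=T, B1=F, B2=S, B2=E, B3=T, B3=F, B4=T, B6=F, B7=S, B9=F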